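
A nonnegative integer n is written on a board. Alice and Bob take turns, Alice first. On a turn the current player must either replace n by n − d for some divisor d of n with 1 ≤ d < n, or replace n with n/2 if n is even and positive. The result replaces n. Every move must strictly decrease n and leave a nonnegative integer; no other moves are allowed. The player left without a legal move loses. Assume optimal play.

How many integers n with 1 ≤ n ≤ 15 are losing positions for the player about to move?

8

Positions with no move are L. A position that does have a move is losing for the player to move precisely when every available move leads to a winning position for the opponent. Fill in the labels:
n=0: no move → L
n=1: no move → L
n=2: can move to 1, which is L ⇒ W
n=3: the only move is to 2(W), a W ⇒ L
n=4: can move to 3, which is L ⇒ W
n=5: the only move is to 4(W), a W ⇒ L
n=6: can move to 3, which is L ⇒ W
n=7: the only move is to 6(W), a W ⇒ L
n=8: can move to 7, which is L ⇒ W
n=9: moves to 6(W), 8(W); every one is W ⇒ L
n=10: can move to 5, which is L ⇒ W
n=11: the only move is to 10(W), a W ⇒ L
n=12: can move to 9, which is L ⇒ W
n=13: the only move is to 12(W), a W ⇒ L
n=14: can move to 7, which is L ⇒ W
n=15: moves to 10(W), 12(W), 14(W); every one is W ⇒ L
L entries with 1 ≤ n ≤ 15 (n=0 is outside the asked range and is not counted): n = 1, 3, 5, 7, 9, 11, 13, 15; that makes 8.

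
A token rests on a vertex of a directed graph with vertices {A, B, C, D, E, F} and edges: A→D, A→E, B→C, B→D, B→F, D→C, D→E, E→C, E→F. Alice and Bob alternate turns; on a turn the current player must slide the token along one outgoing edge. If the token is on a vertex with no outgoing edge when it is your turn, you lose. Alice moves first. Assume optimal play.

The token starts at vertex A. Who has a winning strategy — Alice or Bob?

Build the W/L table. Terminal = L. A non-terminal position is W if it has a move to some L; otherwise it is L.
Every edge goes from a vertex to one that appears earlier in the order C, F, E, D, A, B, so processing vertices in that order labels each vertex after all of its successors.
C: no outgoing edge → L
F: no outgoing edge → L
E: can move to F, which is L ⇒ W
D: can move to C, which is L ⇒ W
A: moves to D(W), E(W); every one is W ⇒ L
B: can move to F, which is L ⇒ W
The starting position A is L: whatever Alice does, the opponent receives a W position.

Bob wins.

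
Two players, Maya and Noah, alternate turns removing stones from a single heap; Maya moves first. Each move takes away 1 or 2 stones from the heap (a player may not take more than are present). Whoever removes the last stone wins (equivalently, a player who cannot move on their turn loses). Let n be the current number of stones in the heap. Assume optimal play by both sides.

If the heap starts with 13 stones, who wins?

Maya wins.

Build the W/L table. Terminal = L. A non-terminal position is W if it has a move to some L; otherwise it is L.
n=0: no move → L
n=1: →0(L), so W
n=2: →0(L), so W
n=3: →2(W), 1(W) — all W, so L
n=4: →3(L), so W
n=5: →3(L), so W
n=6: →5(W), 4(W) — all W, so L
n=7: →6(L), so W
n=8: →6(L), so W
n=9: →8(W), 7(W) — all W, so L
n=10: →9(L), so W
n=11: →9(L), so W
n=12: →11(W), 10(W) — all W, so L
n=13: →12(L), so W
From 13 Maya can remove 1, leaving 12, reaching an L position.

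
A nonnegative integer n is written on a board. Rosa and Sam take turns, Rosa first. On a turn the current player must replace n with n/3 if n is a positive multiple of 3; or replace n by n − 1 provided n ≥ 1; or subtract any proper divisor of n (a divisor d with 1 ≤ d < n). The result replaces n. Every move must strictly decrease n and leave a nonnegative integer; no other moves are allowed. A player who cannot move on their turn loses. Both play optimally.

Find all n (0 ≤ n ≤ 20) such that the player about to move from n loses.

Compute win/loss labels from the base case upward. A position with no move is L. Any other position is W if it can reach an L in one move, else L.
n=0: no move → L
n=1: reaches L-position 0 → W
n=2: only reaches 1(W), which is W → L
n=3: reaches L-position 2 → W
n=4: reaches L-position 2 → W
n=5: only reaches 4(W), which is W → L
n=6: reaches L-position 2 → W
n=7: only reaches 6(W), which is W → L
n=8: reaches L-position 7 → W
n=9: only reaches 3(W), 6(W), 8(W), all W → L
n=10: reaches L-position 5 → W
n=11: only reaches 10(W), which is W → L
n=12: reaches L-position 9 → W
n=13: only reaches 12(W), which is W → L
n=14: reaches L-position 7 → W
n=15: reaches L-position 5 → W
n=16: only reaches 8(W), 12(W), 14(W), 15(W), all W → L
n=17: reaches L-position 16 → W
n=18: reaches L-position 9 → W
n=19: only reaches 18(W), which is W → L
n=20: reaches L-position 16 → W
Reading off the rows marked L gives the requested list; there are 9 such values of n.

0, 2, 5, 7, 9, 11, 13, 16, 19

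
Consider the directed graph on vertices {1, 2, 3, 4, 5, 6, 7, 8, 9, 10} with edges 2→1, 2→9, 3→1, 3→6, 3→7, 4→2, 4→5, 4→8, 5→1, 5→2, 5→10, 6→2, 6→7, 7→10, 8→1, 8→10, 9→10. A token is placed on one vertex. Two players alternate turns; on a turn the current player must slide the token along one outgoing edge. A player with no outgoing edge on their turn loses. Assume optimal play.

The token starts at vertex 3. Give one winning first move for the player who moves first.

Move to 6.

Compute win/loss labels from the base case upward. A position with no move is L. Any other position is W if it can reach an L in one move, else L.
Every edge goes from a vertex to one that appears earlier in the order 10, 1, 9, 2, 5, 8, 4, 7, 6, 3, so processing vertices in that order labels each vertex after all of its successors.
10: no outgoing edge → L
1: no outgoing edge → L
9: W (go to 10, an L position)
2: W (go to 1, an L position)
5: W (go to 1, an L position)
8: W (go to 1, an L position)
4: L (options 8(W), 5(W), 2(W) are all W)
7: W (go to 10, an L position)
6: L (options 7(W), 2(W) are all W)
3: W (go to 6, an L position)
From 3, the L positions reachable in one move are: 6, 1. Any move reaching one of these is winning.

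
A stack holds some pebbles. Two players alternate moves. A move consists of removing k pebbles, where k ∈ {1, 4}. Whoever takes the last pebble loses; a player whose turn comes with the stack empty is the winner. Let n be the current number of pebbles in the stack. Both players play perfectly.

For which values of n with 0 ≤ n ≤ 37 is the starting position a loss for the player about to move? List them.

Compute win/loss labels from the base case upward. A position with no move is W. Any other position is W if it can reach an L in one move, else L.
n=0: no move; the opponent has just taken the last pebble and therefore loses → W
n=1: →0(W) only, which is W, so L
n=2: →1(L), so W
n=3: →2(W) only, which is W, so L
n=4: →3(L), so W
n=5: →1(L), so W
n=6: →5(W), 2(W) — all W, so L
n=7: →6(L), so W
n=8: →7(W), 4(W) — all W, so L
n=9: →8(L), so W
n=10: →6(L), so W
n=11: →10(W), 7(W) — all W, so L
n=12: →11(L), so W
n=13: →12(W), 9(W) — all W, so L
n=14: →13(L), so W
n=15: →11(L), so W
n=16: →15(W), 12(W) — all W, so L
n=17: →16(L), so W
n=18: →17(W), 14(W) — all W, so L
n=19: →18(L), so W
n=20: →16(L), so W
n=21: →20(W), 17(W) — all W, so L
n=22: →21(L), so W
n=23: →22(W), 19(W) — all W, so L
n=24: →23(L), so W
n=25: →21(L), so W
n=26: →25(W), 22(W) — all W, so L
n=27: →26(L), so W
n=28: →27(W), 24(W) — all W, so L
n=29: →28(L), so W
n=30: →26(L), so W
n=31: →30(W), 27(W) — all W, so L
n=32: →31(L), so W
n=33: →32(W), 29(W) — all W, so L
n=34: →33(L), so W
n=35: →31(L), so W
n=36: →35(W), 32(W) — all W, so L
n=37: →36(L), so W
Reading off the rows marked L gives the requested list; there are 15 such values of n.

1, 3, 6, 8, 11, 13, 16, 18, 21, 23, 26, 28, 31, 33, 36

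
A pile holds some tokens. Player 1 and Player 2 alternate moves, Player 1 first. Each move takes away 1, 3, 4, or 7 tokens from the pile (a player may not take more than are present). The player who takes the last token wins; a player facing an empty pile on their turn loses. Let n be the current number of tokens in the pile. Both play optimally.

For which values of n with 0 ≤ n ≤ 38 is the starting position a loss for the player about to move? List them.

0, 2, 8, 10, 16, 18, 24, 26, 32, 34

Label each position W (a win for the player to move) or L (a loss). A position with no legal move is L; any other position is W exactly when some move reaches an L, and L when every move reaches a W.
n=0: no move → L
n=1: reaches L-position 0 → W
n=2: only reaches 1(W), which is W → L
n=3: reaches L-position 2 → W
n=4: reaches L-position 0 → W
n=5: reaches L-position 2 → W
n=6: reaches L-position 2 → W
n=7: reaches L-position 0 → W
n=8: only reaches 7(W), 5(W), 4(W), 1(W), all W → L
n=9: reaches L-position 8 → W
n=10: only reaches 9(W), 7(W), 6(W), 3(W), all W → L
n=11: reaches L-position 10 → W
n=12: reaches L-position 8 → W
n=13: reaches L-position 10 → W
n=14: reaches L-position 10 → W
n=15: reaches L-position 8 → W
n=16: only reaches 15(W), 13(W), 12(W), 9(W), all W → L
n=17: reaches L-position 16 → W
n=18: only reaches 17(W), 15(W), 14(W), 11(W), all W → L
n=19: reaches L-position 18 → W
n=20: reaches L-position 16 → W
n=21: reaches L-position 18 → W
n=22: reaches L-position 18 → W
n=23: reaches L-position 16 → W
n=24: only reaches 23(W), 21(W), 20(W), 17(W), all W → L
n=25: reaches L-position 24 → W
n=26: only reaches 25(W), 23(W), 22(W), 19(W), all W → L
n=27: reaches L-position 26 → W
n=28: reaches L-position 24 → W
n=29: reaches L-position 26 → W
n=30: reaches L-position 26 → W
n=31: reaches L-position 24 → W
n=32: only reaches 31(W), 29(W), 28(W), 25(W), all W → L
n=33: reaches L-position 32 → W
n=34: only reaches 33(W), 31(W), 30(W), 27(W), all W → L
n=35: reaches L-position 34 → W
n=36: reaches L-position 32 → W
n=37: reaches L-position 34 → W
n=38: reaches L-position 34 → W
Reading off the rows marked L gives the requested list; there are 10 such values of n.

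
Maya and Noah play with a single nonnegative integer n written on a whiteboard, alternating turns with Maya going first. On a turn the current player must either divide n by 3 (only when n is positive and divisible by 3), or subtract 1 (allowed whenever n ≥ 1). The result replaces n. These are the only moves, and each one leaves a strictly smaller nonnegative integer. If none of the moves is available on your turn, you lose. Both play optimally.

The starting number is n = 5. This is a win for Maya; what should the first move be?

Classify positions by backward induction: terminal positions (no move available) are L. From any other position, the mover wins iff some move reaches an L.
n=0: no move → L
n=1: →0(L), so W
n=2: →1(W) only, which is W, so L
n=3: →2(L), so W
n=4: →3(W) only, which is W, so L
n=5: →4(L), so W
From 5, the L positions reachable in one move are: 4.

Move to 4.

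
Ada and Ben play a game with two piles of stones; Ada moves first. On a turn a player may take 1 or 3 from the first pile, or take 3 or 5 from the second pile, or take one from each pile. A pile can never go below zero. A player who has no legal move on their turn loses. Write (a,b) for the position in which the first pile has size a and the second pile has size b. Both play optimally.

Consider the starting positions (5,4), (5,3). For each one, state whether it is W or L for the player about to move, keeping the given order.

Compute win/loss labels from the base case upward. A position with no move is L. Any other position is W if it can reach an L in one move, else L.
No move ever increases a pile, so every position that can arise here has a ≤ 5 and b ≤ 4; it is enough to label the cells with 0 ≤ a ≤ 5 and 0 ≤ b ≤ 4.
Every move lowers a or b (never raises either), so fill the grid row by row in increasing a, and left to right within a row: each cell's successors are then already labelled.
      b=0  b=1  b=2  b=3  b=4
a=0:    L    L    L    W    W
a=1:    W    W    W    W    L
a=2:    L    L    L    W    W
a=3:    W    W    W    W    L
a=4:    L    L    L    W    W
a=5:    W    W    W    W    L
Cells with no legal move (terminal, hence L): (0,0), (0,1), (0,2).
The remaining L cells, each justified by listing all of its moves:
(1,4): →(0,4)(W), (1,1)(W), (0,3)(W) — all W, so L
(2,0): →(1,0)(W) only, which is W, so L
(2,1): →(1,1)(W), (1,0)(W) — all W, so L
(2,2): →(1,2)(W), (1,1)(W) — all W, so L
(3,4): →(2,4)(W), (0,4)(W), (3,1)(W), (2,3)(W) — all W, so L
(4,0): →(3,0)(W), (1,0)(W) — all W, so L
(4,1): →(3,1)(W), (1,1)(W), (3,0)(W) — all W, so L
(4,2): →(3,2)(W), (1,2)(W), (3,1)(W) — all W, so L
(5,4): →(4,4)(W), (2,4)(W), (5,1)(W), (4,3)(W) — all W, so L
Every other cell has at least one move into one of the L cells above, so it is W.
(5,4): one of the L cells justified above, so L
(5,3): the move to (4,2) reaches an L cell, so W

(5,4): L, (5,3): W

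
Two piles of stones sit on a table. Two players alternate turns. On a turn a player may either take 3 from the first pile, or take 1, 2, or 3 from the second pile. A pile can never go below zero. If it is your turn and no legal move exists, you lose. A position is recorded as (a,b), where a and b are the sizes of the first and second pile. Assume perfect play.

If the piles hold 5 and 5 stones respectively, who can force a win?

Classify positions by backward induction: terminal positions (no move available) are L. From any other position, the mover wins iff some move reaches an L.
No move ever increases a pile, so every position that can arise here has a ≤ 5 and b ≤ 5; it is enough to label the cells with 0 ≤ a ≤ 5 and 0 ≤ b ≤ 5.
Every move lowers a or b (never raises either), so fill the grid row by row in increasing a, and left to right within a row: each cell's successors are then already labelled.
      b=0  b=1  b=2  b=3  b=4  b=5
a=0:    L    W    W    W    L    W
a=1:    L    W    W    W    L    W
a=2:    L    W    W    W    L    W
a=3:    W    L    W    W    W    L
a=4:    W    L    W    W    W    L
a=5:    W    L    W    W    W    L
Cells with no legal move (terminal, hence L): (0,0), (1,0), (2,0).
The remaining L cells, each justified by listing all of its moves:
(0,4): L (options (0,3)(W), (0,2)(W), (0,1)(W) are all W)
(1,4): L (options (1,3)(W), (1,2)(W), (1,1)(W) are all W)
(2,4): L (options (2,3)(W), (2,2)(W), (2,1)(W) are all W)
(3,1): L (options (0,1)(W), (3,0)(W) are all W)
(3,5): L (options (0,5)(W), (3,4)(W), (3,3)(W), (3,2)(W) are all W)
(4,1): L (options (1,1)(W), (4,0)(W) are all W)
(4,5): L (options (1,5)(W), (4,4)(W), (4,3)(W), (4,2)(W) are all W)
(5,1): L (options (2,1)(W), (5,0)(W) are all W)
(5,5): L (options (2,5)(W), (5,4)(W), (5,3)(W), (5,2)(W) are all W)
Every other cell has at least one move into one of the L cells above, so it is W.
The starting position (5,5) is L: whatever the player to move does, the opponent receives a W position.

The second player wins.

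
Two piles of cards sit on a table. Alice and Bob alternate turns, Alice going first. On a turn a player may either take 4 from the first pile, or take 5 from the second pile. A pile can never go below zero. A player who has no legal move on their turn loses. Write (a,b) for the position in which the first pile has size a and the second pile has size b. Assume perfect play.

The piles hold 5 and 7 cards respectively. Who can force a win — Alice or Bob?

Label each position W (a win for the player to move) or L (a loss). A position with no legal move is L; any other position is W exactly when some move reaches an L, and L when every move reaches a W.
No move ever increases a pile, so every position that can arise here has a ≤ 5 and b ≤ 7; it is enough to label the cells with 0 ≤ a ≤ 5 and 0 ≤ b ≤ 7.
Every move lowers a or b (never raises either), so fill the grid row by row in increasing a, and left to right within a row: each cell's successors are then already labelled.
      b=0  b=1  b=2  b=3  b=4  b=5  b=6  b=7
a=0:    L    L    L    L    L    W    W    W
a=1:    L    L    L    L    L    W    W    W
a=2:    L    L    L    L    L    W    W    W
a=3:    L    L    L    L    L    W    W    W
a=4:    W    W    W    W    W    L    L    L
a=5:    W    W    W    W    W    L    L    L
Cells with no legal move (terminal, hence L): (0,0), (0,1), (0,2), (0,3), (0,4), (1,0), (1,1), (1,2), (1,3), (1,4), (2,0), (2,1), (2,2), (2,3), (2,4), (3,0), (3,1), (3,2), (3,3), (3,4).
The remaining L cells, each justified by listing all of its moves:
(4,5): L (options (0,5)(W), (4,0)(W) are all W)
(4,6): L (options (0,6)(W), (4,1)(W) are all W)
(4,7): L (options (0,7)(W), (4,2)(W) are all W)
(5,5): L (options (1,5)(W), (5,0)(W) are all W)
(5,6): L (options (1,6)(W), (5,1)(W) are all W)
(5,7): L (options (1,7)(W), (5,2)(W) are all W)
Every other cell has at least one move into one of the L cells above, so it is W.
Every move from (5,7) reaches a W position, so the mover loses.

Bob wins.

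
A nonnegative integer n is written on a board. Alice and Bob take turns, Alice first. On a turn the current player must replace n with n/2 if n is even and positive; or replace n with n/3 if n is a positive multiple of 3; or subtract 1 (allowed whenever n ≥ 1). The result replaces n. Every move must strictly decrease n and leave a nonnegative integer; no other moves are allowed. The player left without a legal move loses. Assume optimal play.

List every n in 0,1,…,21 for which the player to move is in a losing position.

Build the W/L table. Terminal = L. A non-terminal position is W if it has a move to some L; otherwise it is L.
n=0: no move → L
n=1: →0(L), so W
n=2: →1(W) only, which is W, so L
n=3: →2(L), so W
n=4: →2(L), so W
n=5: →4(W) only, which is W, so L
n=6: →2(L), so W
n=7: →6(W) only, which is W, so L
n=8: →7(L), so W
n=9: →3(W), 8(W) — all W, so L
n=10: →5(L), so W
n=11: →10(W) only, which is W, so L
n=12: →11(L), so W
n=13: →12(W) only, which is W, so L
n=14: →7(L), so W
n=15: →5(L), so W
n=16: →8(W), 15(W) — all W, so L
n=17: →16(L), so W
n=18: →9(L), so W
n=19: →18(W) only, which is W, so L
n=20: →19(L), so W
n=21: →7(L), so W
Reading off the rows marked L gives the requested list; there are 9 such values of n.

0, 2, 5, 7, 9, 11, 13, 16, 19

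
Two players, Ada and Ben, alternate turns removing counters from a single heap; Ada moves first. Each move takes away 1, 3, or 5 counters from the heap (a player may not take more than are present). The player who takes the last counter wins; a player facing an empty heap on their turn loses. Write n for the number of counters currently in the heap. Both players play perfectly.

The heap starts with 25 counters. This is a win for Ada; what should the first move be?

Positions with no move are L. A position that does have a move is losing for the player to move precisely when every available move leads to a winning position for the opponent. Fill in the labels:
n=0: no move → L
n=1: →0(L), so W
n=2: →1(W) only, which is W, so L
n=3: →2(L), so W
n=4: →3(W), 1(W) — all W, so L
n=5: →4(L), so W
n=6: →5(W), 3(W), 1(W) — all W, so L
n=7: →6(L), so W
n=8: →7(W), 5(W), 3(W) — all W, so L
n=9: →8(L), so W
n=10: →9(W), 7(W), 5(W) — all W, so L
n=11: →10(L), so W
n=12: →11(W), 9(W), 7(W) — all W, so L
n=13: →12(L), so W
n=14: →13(W), 11(W), 9(W) — all W, so L
n=15: →14(L), so W
n=16: →15(W), 13(W), 11(W) — all W, so L
n=17: →16(L), so W
n=18: →17(W), 15(W), 13(W) — all W, so L
n=19: →18(L), so W
n=20: →19(W), 17(W), 15(W) — all W, so L
n=21: →20(L), so W
n=22: →21(W), 19(W), 17(W) — all W, so L
n=23: →22(L), so W
n=24: →23(W), 21(W), 19(W) — all W, so L
n=25: →24(L), so W
From 25, the L positions reachable in one move are: 24, 22, 20. Any move reaching one of these is winning.

Remove 1, leaving 24.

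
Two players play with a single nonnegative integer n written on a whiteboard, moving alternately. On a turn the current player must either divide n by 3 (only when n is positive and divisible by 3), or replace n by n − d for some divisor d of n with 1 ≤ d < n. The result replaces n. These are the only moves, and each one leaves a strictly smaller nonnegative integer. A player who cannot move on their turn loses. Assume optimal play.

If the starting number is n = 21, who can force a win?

The first player wins.

Positions with no move are L. A position that does have a move is losing for the player to move precisely when every available move leads to a winning position for the opponent. Fill in the labels:
n=0: no move → L
n=1: no move → L
n=2: W (go to 1, an L position)
n=3: W (go to 1, an L position)
n=4: L (options 2(W), 3(W) are all W)
n=5: W (go to 4, an L position)
n=6: W (go to 4, an L position)
n=7: L (sole option 6(W) is W)
n=8: W (go to 4, an L position)
n=9: L (options 3(W), 6(W), 8(W) are all W)
n=10: W (go to 9, an L position)
n=11: L (sole option 10(W) is W)
n=12: W (go to 4, an L position)
n=13: L (sole option 12(W) is W)
n=14: W (go to 7, an L position)
n=15: L (options 5(W), 10(W), 12(W), 14(W) are all W)
n=16: W (go to 15, an L position)
n=17: L (sole option 16(W) is W)
n=18: W (go to 9, an L position)
n=19: L (sole option 18(W) is W)
n=20: W (go to 15, an L position)
n=21: W (go to 7, an L position)
From 21 the player to move can move to 7, reaching an L position.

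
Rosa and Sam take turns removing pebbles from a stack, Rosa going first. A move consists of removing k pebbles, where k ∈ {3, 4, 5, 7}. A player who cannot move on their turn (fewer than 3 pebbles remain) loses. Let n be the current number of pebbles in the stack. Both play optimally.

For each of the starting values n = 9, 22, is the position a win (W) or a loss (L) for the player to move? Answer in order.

9: W, 22: L

Positions with no move are L. A position that does have a move is losing for the player to move precisely when every available move leads to a winning position for the opponent. Fill in the labels:
n=0: no move → L
n=1: no move → L
n=2: no move → L
n=3: can move to 0, which is L ⇒ W
n=4: can move to 1, which is L ⇒ W
n=5: can move to 2, which is L ⇒ W
n=6: can move to 2, which is L ⇒ W
n=7: can move to 2, which is L ⇒ W
n=8: can move to 1, which is L ⇒ W
n=9: can move to 2, which is L ⇒ W
n=10: moves to 7(W), 6(W), 5(W), 3(W); every one is W ⇒ L
n=11: moves to 8(W), 7(W), 6(W), 4(W); every one is W ⇒ L
n=12: moves to 9(W), 8(W), 7(W), 5(W); every one is W ⇒ L
n=13: can move to 10, which is L ⇒ W
n=14: can move to 11, which is L ⇒ W
n=15: can move to 12, which is L ⇒ W
n=16: can move to 12, which is L ⇒ W
n=17: can move to 12, which is L ⇒ W
n=18: can move to 11, which is L ⇒ W
n=19: can move to 12, which is L ⇒ W
n=20: moves to 17(W), 16(W), 15(W), 13(W); every one is W ⇒ L
n=21: moves to 18(W), 17(W), 16(W), 14(W); every one is W ⇒ L
n=22: moves to 19(W), 18(W), 17(W), 15(W); every one is W ⇒ L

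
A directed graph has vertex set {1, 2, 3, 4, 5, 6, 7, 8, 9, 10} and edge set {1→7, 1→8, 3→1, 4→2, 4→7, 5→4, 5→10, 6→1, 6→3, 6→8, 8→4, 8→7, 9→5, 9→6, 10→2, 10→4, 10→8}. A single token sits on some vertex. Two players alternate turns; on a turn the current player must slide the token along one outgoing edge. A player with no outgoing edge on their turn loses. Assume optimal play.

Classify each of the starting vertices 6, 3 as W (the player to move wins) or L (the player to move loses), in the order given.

6: W, 3: L

Classify positions by backward induction: terminal positions (no move available) are L. From any other position, the mover wins iff some move reaches an L.
Every edge goes from a vertex to one that appears earlier in the order 2, 7, 4, 8, 10, 1, 3, 6, 5, 9, so processing vertices in that order labels each vertex after all of its successors.
2: no outgoing edge → L
7: no outgoing edge → L
4: can move to 7, which is L ⇒ W
8: can move to 7, which is L ⇒ W
10: can move to 2, which is L ⇒ W
1: can move to 7, which is L ⇒ W
3: the only move is to 1(W), a W ⇒ L
6: can move to 3, which is L ⇒ W
5: moves to 10(W), 4(W); every one is W ⇒ L
9: can move to 5, which is L ⇒ W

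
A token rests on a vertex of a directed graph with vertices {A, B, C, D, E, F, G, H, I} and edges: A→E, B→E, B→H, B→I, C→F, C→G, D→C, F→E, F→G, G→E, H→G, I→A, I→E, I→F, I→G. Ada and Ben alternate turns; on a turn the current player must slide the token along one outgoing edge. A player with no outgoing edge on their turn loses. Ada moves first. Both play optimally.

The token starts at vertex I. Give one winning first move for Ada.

Move to E.

Compute win/loss labels from the base case upward. A position with no move is L. Any other position is W if it can reach an L in one move, else L.
Every edge goes from a vertex to one that appears earlier in the order E, G, H, F, C, D, A, I, B, so processing vertices in that order labels each vertex after all of its successors.
E: no outgoing edge → L
G: W (go to E, an L position)
H: L (sole option G(W) is W)
F: W (go to E, an L position)
C: L (options F(W), G(W) are all W)
D: W (go to C, an L position)
A: W (go to E, an L position)
I: W (go to E, an L position)
B: W (go to H, an L position)
From I, the L positions reachable in one move are: E.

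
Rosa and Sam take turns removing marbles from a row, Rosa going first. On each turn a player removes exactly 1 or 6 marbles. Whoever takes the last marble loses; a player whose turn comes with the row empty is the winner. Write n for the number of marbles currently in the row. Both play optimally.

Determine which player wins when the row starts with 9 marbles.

Rosa wins.

Use the standard recursion: the mover wins at a terminal position; elsewhere, the mover wins exactly when some move hands the opponent an L position.
n=0: no move; the opponent has just taken the last marble and therefore loses → W
n=1: L (sole option 0(W) is W)
n=2: W (go to 1, an L position)
n=3: L (sole option 2(W) is W)
n=4: W (go to 3, an L position)
n=5: L (sole option 4(W) is W)
n=6: W (go to 5, an L position)
n=7: W (go to 1, an L position)
n=8: L (options 7(W), 2(W) are all W)
n=9: W (go to 8, an L position)
The starting position 9 is W: Rosa should remove 1, leaving 8, handing over an L position.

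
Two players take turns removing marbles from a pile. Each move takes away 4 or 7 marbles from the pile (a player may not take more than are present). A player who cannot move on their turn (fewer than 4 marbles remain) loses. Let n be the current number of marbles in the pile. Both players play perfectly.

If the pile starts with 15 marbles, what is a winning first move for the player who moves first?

Remove 4, leaving 11.

Label each position W (a win for the player to move) or L (a loss). A position with no legal move is L; any other position is W exactly when some move reaches an L, and L when every move reaches a W.
n=0: no move → L
n=1: no move → L
n=2: no move → L
n=3: no move → L
n=4: reaches L-position 0 → W
n=5: reaches L-position 1 → W
n=6: reaches L-position 2 → W
n=7: reaches L-position 3 → W
n=8: reaches L-position 1 → W
n=9: reaches L-position 2 → W
n=10: reaches L-position 3 → W
n=11: only reaches 7(W), 4(W), all W → L
n=12: only reaches 8(W), 5(W), all W → L
n=13: only reaches 9(W), 6(W), all W → L
n=14: only reaches 10(W), 7(W), all W → L
n=15: reaches L-position 11 → W
From 15, the L positions reachable in one move are: 11.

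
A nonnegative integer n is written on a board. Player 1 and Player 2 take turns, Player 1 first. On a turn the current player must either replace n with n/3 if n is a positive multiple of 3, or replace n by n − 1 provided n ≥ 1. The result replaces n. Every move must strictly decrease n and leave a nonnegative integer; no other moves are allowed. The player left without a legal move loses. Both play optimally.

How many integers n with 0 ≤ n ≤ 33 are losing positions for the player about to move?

16

Classify positions by backward induction: terminal positions (no move available) are L. From any other position, the mover wins iff some move reaches an L.
n=0: no move → L
n=1: can move to 0, which is L ⇒ W
n=2: the only move is to 1(W), a W ⇒ L
n=3: can move to 2, which is L ⇒ W
n=4: the only move is to 3(W), a W ⇒ L
n=5: can move to 4, which is L ⇒ W
n=6: can move to 2, which is L ⇒ W
n=7: the only move is to 6(W), a W ⇒ L
n=8: can move to 7, which is L ⇒ W
n=9: moves to 3(W), 8(W); every one is W ⇒ L
n=10: can move to 9, which is L ⇒ W
n=11: the only move is to 10(W), a W ⇒ L
n=12: can move to 4, which is L ⇒ W
n=13: the only move is to 12(W), a W ⇒ L
n=14: can move to 13, which is L ⇒ W
n=15: moves to 5(W), 14(W); every one is W ⇒ L
n=16: can move to 15, which is L ⇒ W
n=17: the only move is to 16(W), a W ⇒ L
n=18: can move to 17, which is L ⇒ W
n=19: the only move is to 18(W), a W ⇒ L
n=20: can move to 19, which is L ⇒ W
n=21: can move to 7, which is L ⇒ W
n=22: the only move is to 21(W), a W ⇒ L
n=23: can move to 22, which is L ⇒ W
n=24: moves to 8(W), 23(W); every one is W ⇒ L
n=25: can move to 24, which is L ⇒ W
n=26: the only move is to 25(W), a W ⇒ L
n=27: can move to 9, which is L ⇒ W
n=28: the only move is to 27(W), a W ⇒ L
n=29: can move to 28, which is L ⇒ W
n=30: moves to 10(W), 29(W); every one is W ⇒ L
n=31: can move to 30, which is L ⇒ W
n=32: the only move is to 31(W), a W ⇒ L
n=33: can move to 11, which is L ⇒ W
L entries with 0 ≤ n ≤ 33: n = 0, 2, 4, 7, 9, 11, 13, 15, 17, 19, 22, 24, 26, 28, 30, 32; that makes 16.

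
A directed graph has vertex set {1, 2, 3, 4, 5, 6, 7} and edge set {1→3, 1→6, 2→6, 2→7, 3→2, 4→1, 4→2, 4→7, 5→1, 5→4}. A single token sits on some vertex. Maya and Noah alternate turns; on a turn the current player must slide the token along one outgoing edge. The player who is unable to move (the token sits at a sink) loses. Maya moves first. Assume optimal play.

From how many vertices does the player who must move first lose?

Positions with no move are L. A position that does have a move is losing for the player to move precisely when every available move leads to a winning position for the opponent. Fill in the labels:
Every edge goes from a vertex to one that appears earlier in the order 6, 7, 2, 3, 1, 4, 5, so processing vertices in that order labels each vertex after all of its successors.
6: no outgoing edge → L
7: no outgoing edge → L
2: can move to 7, which is L ⇒ W
3: the only move is to 2(W), a W ⇒ L
1: can move to 3, which is L ⇒ W
4: can move to 7, which is L ⇒ W
5: moves to 4(W), 1(W); every one is W ⇒ L
The L vertices are 3, 5, 6, 7; that is 4 in all.

4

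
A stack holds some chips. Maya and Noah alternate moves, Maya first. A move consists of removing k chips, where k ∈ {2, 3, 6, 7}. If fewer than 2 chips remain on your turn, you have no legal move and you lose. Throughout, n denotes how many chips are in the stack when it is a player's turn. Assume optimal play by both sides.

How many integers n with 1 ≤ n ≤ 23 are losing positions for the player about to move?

8

Compute win/loss labels from the base case upward. A position with no move is L. Any other position is W if it can reach an L in one move, else L.
n=0: no move → L
n=1: no move → L
n=2: can move to 0, which is L ⇒ W
n=3: can move to 1, which is L ⇒ W
n=4: can move to 1, which is L ⇒ W
n=5: moves to 3(W), 2(W); every one is W ⇒ L
n=6: can move to 0, which is L ⇒ W
n=7: can move to 5, which is L ⇒ W
n=8: can move to 5, which is L ⇒ W
n=9: moves to 7(W), 6(W), 3(W), 2(W); every one is W ⇒ L
n=10: moves to 8(W), 7(W), 4(W), 3(W); every one is W ⇒ L
n=11: can move to 9, which is L ⇒ W
n=12: can move to 10, which is L ⇒ W
n=13: can move to 10, which is L ⇒ W
n=14: moves to 12(W), 11(W), 8(W), 7(W); every one is W ⇒ L
n=15: can move to 9, which is L ⇒ W
n=16: can move to 14, which is L ⇒ W
n=17: can move to 14, which is L ⇒ W
n=18: moves to 16(W), 15(W), 12(W), 11(W); every one is W ⇒ L
n=19: moves to 17(W), 16(W), 13(W), 12(W); every one is W ⇒ L
n=20: can move to 18, which is L ⇒ W
n=21: can move to 19, which is L ⇒ W
n=22: can move to 19, which is L ⇒ W
n=23: moves to 21(W), 20(W), 17(W), 16(W); every one is W ⇒ L
L entries with 1 ≤ n ≤ 23 (n=0 is outside the asked range and is not counted): n = 1, 5, 9, 10, 14, 18, 19, 23; that makes 8.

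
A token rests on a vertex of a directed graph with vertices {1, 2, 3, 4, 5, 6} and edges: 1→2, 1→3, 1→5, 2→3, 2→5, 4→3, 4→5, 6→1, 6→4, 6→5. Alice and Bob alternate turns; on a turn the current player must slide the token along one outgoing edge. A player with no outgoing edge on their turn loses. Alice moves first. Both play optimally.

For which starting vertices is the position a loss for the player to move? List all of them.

Positions with no move are L. A position that does have a move is losing for the player to move precisely when every available move leads to a winning position for the opponent. Fill in the labels:
Every edge goes from a vertex to one that appears earlier in the order 5, 3, 2, 1, 4, 6, so processing vertices in that order labels each vertex after all of its successors.
5: no outgoing edge → L
3: no outgoing edge → L
2: reaches L-position 3 → W
1: reaches L-position 3 → W
4: reaches L-position 3 → W
6: reaches L-position 5 → W
The losing starting vertices are exactly the entries labelled L in this table (2 of them).

3, 5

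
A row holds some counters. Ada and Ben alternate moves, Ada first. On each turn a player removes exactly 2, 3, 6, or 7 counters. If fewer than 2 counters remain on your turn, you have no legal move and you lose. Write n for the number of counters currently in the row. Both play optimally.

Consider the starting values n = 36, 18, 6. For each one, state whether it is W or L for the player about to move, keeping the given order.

Classify positions by backward induction: terminal positions (no move available) are L. From any other position, the mover wins iff some move reaches an L.
n=0: no move → L
n=1: no move → L
n=2: W (go to 0, an L position)
n=3: W (go to 1, an L position)
n=4: W (go to 1, an L position)
n=5: L (options 3(W), 2(W) are all W)
n=6: W (go to 0, an L position)
n=7: W (go to 5, an L position)
n=8: W (go to 5, an L position)
n=9: L (options 7(W), 6(W), 3(W), 2(W) are all W)
n=10: L (options 8(W), 7(W), 4(W), 3(W) are all W)
n=11: W (go to 9, an L position)
n=12: W (go to 10, an L position)
n=13: W (go to 10, an L position)
n=14: L (options 12(W), 11(W), 8(W), 7(W) are all W)
n=15: W (go to 9, an L position)
n=16: W (go to 14, an L position)
n=17: W (go to 14, an L position)
n=18: L (options 16(W), 15(W), 12(W), 11(W) are all W)
n=19: L (options 17(W), 16(W), 13(W), 12(W) are all W)
n=20: W (go to 18, an L position)
n=21: W (go to 19, an L position)
n=22: W (go to 19, an L position)
n=23: L (options 21(W), 20(W), 17(W), 16(W) are all W)
n=24: W (go to 18, an L position)
n=25: W (go to 23, an L position)
n=26: W (go to 23, an L position)
n=27: L (options 25(W), 24(W), 21(W), 20(W) are all W)
n=28: L (options 26(W), 25(W), 22(W), 21(W) are all W)
n=29: W (go to 27, an L position)
n=30: W (go to 28, an L position)
n=31: W (go to 28, an L position)
n=32: L (options 30(W), 29(W), 26(W), 25(W) are all W)
n=33: W (go to 27, an L position)
n=34: W (go to 32, an L position)
n=35: W (go to 32, an L position)
n=36: L (options 34(W), 33(W), 30(W), 29(W) are all W)

36: L, 18: L, 6: W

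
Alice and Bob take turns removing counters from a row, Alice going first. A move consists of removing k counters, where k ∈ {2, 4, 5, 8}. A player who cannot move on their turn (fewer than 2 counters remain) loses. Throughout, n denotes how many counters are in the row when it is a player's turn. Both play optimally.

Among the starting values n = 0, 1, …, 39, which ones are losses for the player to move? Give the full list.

Classify positions by backward induction: terminal positions (no move available) are L. From any other position, the mover wins iff some move reaches an L.
n=0: no move → L
n=1: no move → L
n=2: W (go to 0, an L position)
n=3: W (go to 1, an L position)
n=4: W (go to 0, an L position)
n=5: W (go to 1, an L position)
n=6: W (go to 1, an L position)
n=7: L (options 5(W), 3(W), 2(W) are all W)
n=8: W (go to 0, an L position)
n=9: W (go to 7, an L position)
n=10: L (options 8(W), 6(W), 5(W), 2(W) are all W)
n=11: W (go to 7, an L position)
n=12: W (go to 10, an L position)
n=13: L (options 11(W), 9(W), 8(W), 5(W) are all W)
n=14: W (go to 10, an L position)
n=15: W (go to 13, an L position)
n=16: L (options 14(W), 12(W), 11(W), 8(W) are all W)
n=17: W (go to 13, an L position)
n=18: W (go to 16, an L position)
n=19: L (options 17(W), 15(W), 14(W), 11(W) are all W)
n=20: W (go to 16, an L position)
n=21: W (go to 19, an L position)
n=22: L (options 20(W), 18(W), 17(W), 14(W) are all W)
n=23: W (go to 19, an L position)
n=24: W (go to 22, an L position)
n=25: L (options 23(W), 21(W), 20(W), 17(W) are all W)
n=26: W (go to 22, an L position)
n=27: W (go to 25, an L position)
n=28: L (options 26(W), 24(W), 23(W), 20(W) are all W)
n=29: W (go to 25, an L position)
n=30: W (go to 28, an L position)
n=31: L (options 29(W), 27(W), 26(W), 23(W) are all W)
n=32: W (go to 28, an L position)
n=33: W (go to 31, an L position)
n=34: L (options 32(W), 30(W), 29(W), 26(W) are all W)
n=35: W (go to 31, an L position)
n=36: W (go to 34, an L position)
n=37: L (options 35(W), 33(W), 32(W), 29(W) are all W)
n=38: W (go to 34, an L position)
n=39: W (go to 37, an L position)
Reading off the rows marked L gives the requested list; there are 13 such values of n.

0, 1, 7, 10, 13, 16, 19, 22, 25, 28, 31, 34, 37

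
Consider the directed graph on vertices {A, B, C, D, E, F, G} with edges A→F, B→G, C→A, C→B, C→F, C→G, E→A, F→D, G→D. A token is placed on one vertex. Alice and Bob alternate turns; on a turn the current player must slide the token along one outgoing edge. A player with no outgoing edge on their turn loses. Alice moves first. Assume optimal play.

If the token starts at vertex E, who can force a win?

Positions with no move are L. A position that does have a move is losing for the player to move precisely when every available move leads to a winning position for the opponent. Fill in the labels:
Every edge goes from a vertex to one that appears earlier in the order D, G, F, B, A, C, E, so processing vertices in that order labels each vertex after all of its successors.
D: no outgoing edge → L
G: W (go to D, an L position)
F: W (go to D, an L position)
B: L (sole option G(W) is W)
A: L (sole option F(W) is W)
C: W (go to A, an L position)
E: W (go to A, an L position)
From E Alice can move to A, reaching an L position.

Alice wins.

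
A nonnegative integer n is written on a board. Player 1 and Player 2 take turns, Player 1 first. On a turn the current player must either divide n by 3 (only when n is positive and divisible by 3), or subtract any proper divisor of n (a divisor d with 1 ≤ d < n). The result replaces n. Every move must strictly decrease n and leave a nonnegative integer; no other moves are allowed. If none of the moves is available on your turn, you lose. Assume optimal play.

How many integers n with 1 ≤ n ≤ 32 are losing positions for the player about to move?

13

Work bottom-up. With no move the player to move loses. Otherwise the position is W if at least one move leads to an L position for the opponent, and L if every move leads to a W.
n=0: no move → L
n=1: no move → L
n=2: →1(L), so W
n=3: →1(L), so W
n=4: →2(W), 3(W) — all W, so L
n=5: →4(L), so W
n=6: →4(L), so W
n=7: →6(W) only, which is W, so L
n=8: →4(L), so W
n=9: →3(W), 6(W), 8(W) — all W, so L
n=10: →9(L), so W
n=11: →10(W) only, which is W, so L
n=12: →4(L), so W
n=13: →12(W) only, which is W, so L
n=14: →7(L), so W
n=15: →5(W), 10(W), 12(W), 14(W) — all W, so L
n=16: →15(L), so W
n=17: →16(W) only, which is W, so L
n=18: →9(L), so W
n=19: →18(W) only, which is W, so L
n=20: →15(L), so W
n=21: →7(L), so W
n=22: →11(L), so W
n=23: →22(W) only, which is W, so L
n=24: →23(L), so W
n=25: →20(W), 24(W) — all W, so L
n=26: →13(L), so W
n=27: →9(L), so W
n=28: →14(W), 21(W), 24(W), 26(W), 27(W) — all W, so L
n=29: →28(L), so W
n=30: →15(L), so W
n=31: →30(W) only, which is W, so L
n=32: →28(L), so W
L entries with 1 ≤ n ≤ 32 (n=0 is outside the asked range and is not counted): n = 1, 4, 7, 9, 11, 13, 15, 17, 19, 23, 25, 28, 31; that makes 13.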